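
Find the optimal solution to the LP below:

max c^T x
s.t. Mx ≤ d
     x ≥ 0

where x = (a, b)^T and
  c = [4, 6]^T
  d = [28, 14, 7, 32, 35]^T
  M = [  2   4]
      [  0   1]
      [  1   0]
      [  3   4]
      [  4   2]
a = 4, b = 5, z = 46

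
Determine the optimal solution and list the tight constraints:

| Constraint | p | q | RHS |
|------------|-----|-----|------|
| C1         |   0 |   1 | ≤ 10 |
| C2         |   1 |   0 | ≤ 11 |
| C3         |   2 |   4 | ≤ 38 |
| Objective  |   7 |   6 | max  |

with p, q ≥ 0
Optimal: p = 11, q = 4
Slack at optimum:
  C1: slack = 6
  C2: slack = 0 (binding)
  C3: slack = 0 (binding)
  p ≥ 0: p = 11
  q ≥ 0: q = 4
Binding constraints: C2, C3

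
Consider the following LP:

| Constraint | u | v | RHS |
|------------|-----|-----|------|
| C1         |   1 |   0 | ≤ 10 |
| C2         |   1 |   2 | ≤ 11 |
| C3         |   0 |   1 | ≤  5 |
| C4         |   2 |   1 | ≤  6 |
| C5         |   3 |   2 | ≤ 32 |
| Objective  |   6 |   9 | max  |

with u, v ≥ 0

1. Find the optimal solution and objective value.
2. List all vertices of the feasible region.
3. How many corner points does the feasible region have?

1. u = 0.5, v = 5, z = 48
2. (0, 0), (3, 0), (0.5, 5), (0, 5)
3. 4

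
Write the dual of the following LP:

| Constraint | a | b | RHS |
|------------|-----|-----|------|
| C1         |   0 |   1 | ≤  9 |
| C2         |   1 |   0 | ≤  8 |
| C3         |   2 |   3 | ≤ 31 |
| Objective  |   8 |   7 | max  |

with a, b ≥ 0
Minimize: z = 9y1 + 8y2 + 31y3

Subject to:
  C1: -y2 - 2y3 ≤ -8
  C2: -y1 - 3y3 ≤ -7
  y1, y2, y3 ≥ 0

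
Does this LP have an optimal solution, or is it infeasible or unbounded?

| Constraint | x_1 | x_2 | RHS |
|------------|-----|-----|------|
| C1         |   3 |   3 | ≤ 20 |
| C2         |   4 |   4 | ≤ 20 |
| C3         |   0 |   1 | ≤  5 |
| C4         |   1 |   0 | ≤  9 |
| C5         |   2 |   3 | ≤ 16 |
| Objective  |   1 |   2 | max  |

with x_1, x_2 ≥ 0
The point (0, 5) satisfies every constraint, so the LP is feasible; the constraints give x_1 ≤ 9 and x_2 ≤ 5, which with x_1, x_2 ≥ 0 keep the feasible region inside a bounded box. A feasible, bounded LP attains a finite optimum at a vertex.

Bounded optimum: z* = 10 at (0, 5).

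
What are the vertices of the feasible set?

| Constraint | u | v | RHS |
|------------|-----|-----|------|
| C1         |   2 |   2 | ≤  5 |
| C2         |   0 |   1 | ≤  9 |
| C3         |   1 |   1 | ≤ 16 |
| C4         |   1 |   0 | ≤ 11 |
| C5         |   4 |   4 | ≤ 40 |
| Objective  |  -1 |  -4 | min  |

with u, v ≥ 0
Each vertex is the intersection of two constraint boundaries that also satisfies all remaining constraints:
  u = 0 and v = 0 → (0, 0)
  2u + 2v = 5 and v = 0 → (2.5, 0)
  2u + 2v = 5 and u = 0 → (0, 2.5)

Vertices: (0, 0), (2.5, 0), (0, 2.5)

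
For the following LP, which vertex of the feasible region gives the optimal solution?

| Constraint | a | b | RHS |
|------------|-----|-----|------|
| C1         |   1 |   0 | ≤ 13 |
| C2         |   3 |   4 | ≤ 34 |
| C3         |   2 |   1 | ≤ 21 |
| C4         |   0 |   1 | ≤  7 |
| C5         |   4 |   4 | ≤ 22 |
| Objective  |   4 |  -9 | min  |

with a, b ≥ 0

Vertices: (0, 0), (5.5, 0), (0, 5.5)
(0, 5.5) with z = -49.5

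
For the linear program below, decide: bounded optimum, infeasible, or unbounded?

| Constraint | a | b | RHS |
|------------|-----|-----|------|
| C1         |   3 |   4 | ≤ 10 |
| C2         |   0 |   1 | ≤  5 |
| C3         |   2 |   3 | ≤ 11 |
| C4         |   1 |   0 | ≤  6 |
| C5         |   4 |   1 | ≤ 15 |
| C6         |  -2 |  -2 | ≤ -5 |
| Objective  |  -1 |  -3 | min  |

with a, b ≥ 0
The point (0, 2.5) satisfies every constraint, so the LP is feasible; the constraints give a ≤ 6 and b ≤ 5, which with a, b ≥ 0 keep the feasible region inside a bounded box. A feasible, bounded LP attains a finite optimum at a vertex.

Evaluating z = -a - 3b at each vertex:
  (2.5, 0): z = -2.5
  (3.333, 0): z = -3.333
  (0, 2.5): z = -7.5

Feasible with finite optimum z* = -7.5 at (0, 2.5).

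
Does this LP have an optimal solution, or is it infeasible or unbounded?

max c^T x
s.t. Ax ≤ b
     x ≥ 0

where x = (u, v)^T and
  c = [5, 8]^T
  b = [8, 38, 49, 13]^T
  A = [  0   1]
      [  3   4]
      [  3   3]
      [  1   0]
The point (2, 8) satisfies every constraint, so the LP is feasible; the constraints give u ≤ 13 and v ≤ 8, which with u, v ≥ 0 keep the feasible region inside a bounded box. A feasible, bounded LP attains a finite optimum at a vertex.

Bounded optimum: z* = 74 at (2, 8).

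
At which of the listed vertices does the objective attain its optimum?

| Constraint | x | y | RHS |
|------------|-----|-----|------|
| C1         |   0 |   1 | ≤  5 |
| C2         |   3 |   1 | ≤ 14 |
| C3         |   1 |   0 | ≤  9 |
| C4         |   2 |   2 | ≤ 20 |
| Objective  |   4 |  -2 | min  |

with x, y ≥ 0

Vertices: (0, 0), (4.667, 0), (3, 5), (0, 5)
Evaluating z = 4x - 2y at each vertex:
  (0, 0): z = 0
  (4.667, 0): z = 18.67
  (3, 5): z = 2
  (0, 5): z = -10

The smallest value is z = -10, attained at (0, 5).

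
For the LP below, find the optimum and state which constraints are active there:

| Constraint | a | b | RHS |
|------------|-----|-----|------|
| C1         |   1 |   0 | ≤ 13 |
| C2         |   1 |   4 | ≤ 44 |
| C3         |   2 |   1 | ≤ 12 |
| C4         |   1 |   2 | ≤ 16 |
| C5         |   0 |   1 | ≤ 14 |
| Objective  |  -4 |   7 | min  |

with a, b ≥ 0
Optimal: a = 6, b = 0
Binding: C3, b ≥ 0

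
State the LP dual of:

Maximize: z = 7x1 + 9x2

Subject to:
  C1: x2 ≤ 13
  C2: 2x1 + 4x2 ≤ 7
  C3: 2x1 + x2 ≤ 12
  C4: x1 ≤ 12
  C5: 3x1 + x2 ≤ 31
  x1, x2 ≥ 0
Minimize: z = 13y1 + 7y2 + 12y3 + 12y4 + 31y5

Subject to:
  C1: -2y2 - 2y3 - y4 - 3y5 ≤ -7
  C2: -y1 - 4y2 - y3 - y5 ≤ -9
  y1, y2, y3, y4, y5 ≥ 0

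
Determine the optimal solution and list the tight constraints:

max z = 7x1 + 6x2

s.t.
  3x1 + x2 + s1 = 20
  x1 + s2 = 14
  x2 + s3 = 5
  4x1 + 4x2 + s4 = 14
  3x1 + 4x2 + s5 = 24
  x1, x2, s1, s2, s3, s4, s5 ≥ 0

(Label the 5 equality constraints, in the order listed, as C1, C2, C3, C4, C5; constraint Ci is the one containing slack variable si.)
Optimal: x1 = 3.5, x2 = 0
Binding: C4, x2 ≥ 0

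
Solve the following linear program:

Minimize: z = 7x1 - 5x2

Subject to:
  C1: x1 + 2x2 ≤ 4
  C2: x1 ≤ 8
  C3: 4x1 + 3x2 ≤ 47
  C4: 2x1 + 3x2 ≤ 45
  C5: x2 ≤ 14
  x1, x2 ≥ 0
x1 = 0, x2 = 2, z = -10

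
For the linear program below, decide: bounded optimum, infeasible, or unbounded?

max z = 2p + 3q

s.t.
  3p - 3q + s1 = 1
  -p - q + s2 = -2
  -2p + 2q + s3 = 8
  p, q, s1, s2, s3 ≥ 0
Feasible point: (0, 2) satisfies every constraint, so the LP is feasible.
Direction d = (1, 1): for each constraint row a, a·d ≤ 0 —
  (3)(1) + (-3)(1) = 0 ≤ 0
  (-1)(1) + (-1)(1) = -2 ≤ 0
  (-2)(1) + (2)(1) = 0 ≤ 0
and d ≥ 0, so (0, 2) + t·d stays feasible for every t ≥ 0. Along this ray z = 2p + 3q changes by 5 per unit t, so z → +∞.

Unbounded: there is a feasible ray along which z → +∞.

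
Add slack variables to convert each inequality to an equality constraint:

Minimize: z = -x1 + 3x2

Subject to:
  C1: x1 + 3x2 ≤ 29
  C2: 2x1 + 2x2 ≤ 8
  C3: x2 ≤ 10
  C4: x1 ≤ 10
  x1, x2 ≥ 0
min z = -x1 + 3x2

s.t.
  x1 + 3x2 + s1 = 29
  2x1 + 2x2 + s2 = 8
  x2 + s3 = 10
  x1 + s4 = 10
  x1, x2, s1, s2, s3, s4 ≥ 0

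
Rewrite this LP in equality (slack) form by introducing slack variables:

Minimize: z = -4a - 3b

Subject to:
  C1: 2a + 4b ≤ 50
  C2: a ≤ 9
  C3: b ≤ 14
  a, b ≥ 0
min z = -4a - 3b

s.t.
  2a + 4b + s1 = 50
  a + s2 = 9
  b + s3 = 14
  a, b, s1, s2, s3 ≥ 0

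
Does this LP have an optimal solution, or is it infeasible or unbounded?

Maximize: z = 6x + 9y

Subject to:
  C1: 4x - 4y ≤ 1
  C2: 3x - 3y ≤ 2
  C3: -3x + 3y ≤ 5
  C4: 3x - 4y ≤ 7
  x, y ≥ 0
Feasible point: (0, 0) satisfies every constraint, so the LP is feasible.
Direction d = (1, 1): for each constraint row a, a·d ≤ 0 —
  (4)(1) + (-4)(1) = 0 ≤ 0
  (3)(1) + (-3)(1) = 0 ≤ 0
  (-3)(1) + (3)(1) = 0 ≤ 0
  (3)(1) + (-4)(1) = -1 ≤ 0
and d ≥ 0, so (0, 0) + t·d stays feasible for every t ≥ 0. Along this ray z = 6x + 9y changes by 15 per unit t, so z → +∞.

Unbounded — the objective can increase without bound over the feasible region.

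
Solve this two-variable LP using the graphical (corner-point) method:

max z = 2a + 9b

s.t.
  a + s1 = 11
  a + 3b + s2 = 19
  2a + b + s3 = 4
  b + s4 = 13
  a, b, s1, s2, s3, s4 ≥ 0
a = 0, b = 4, z = 36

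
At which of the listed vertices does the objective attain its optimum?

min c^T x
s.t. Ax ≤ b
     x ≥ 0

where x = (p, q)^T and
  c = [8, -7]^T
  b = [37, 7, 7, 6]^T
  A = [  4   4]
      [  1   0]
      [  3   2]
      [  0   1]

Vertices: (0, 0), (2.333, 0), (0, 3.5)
(0, 3.5) with z = -24.5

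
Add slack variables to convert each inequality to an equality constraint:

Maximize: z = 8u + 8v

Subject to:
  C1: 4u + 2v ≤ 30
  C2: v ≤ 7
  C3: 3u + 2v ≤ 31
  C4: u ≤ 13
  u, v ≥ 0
max z = 8u + 8v

s.t.
  4u + 2v + s1 = 30
  v + s2 = 7
  3u + 2v + s3 = 31
  u + s4 = 13
  u, v, s1, s2, s3, s4 ≥ 0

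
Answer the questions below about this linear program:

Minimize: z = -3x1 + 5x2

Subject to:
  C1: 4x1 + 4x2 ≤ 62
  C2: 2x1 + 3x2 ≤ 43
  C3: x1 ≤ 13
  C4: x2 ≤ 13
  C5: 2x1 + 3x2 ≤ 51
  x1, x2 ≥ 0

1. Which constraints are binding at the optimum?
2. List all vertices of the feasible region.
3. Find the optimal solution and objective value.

1. C3, x2 ≥ 0
2. (0, 0), (13, 0), (13, 2.5), (3.5, 12), (2, 13), (0, 13)
3. x1 = 13, x2 = 0, z = -39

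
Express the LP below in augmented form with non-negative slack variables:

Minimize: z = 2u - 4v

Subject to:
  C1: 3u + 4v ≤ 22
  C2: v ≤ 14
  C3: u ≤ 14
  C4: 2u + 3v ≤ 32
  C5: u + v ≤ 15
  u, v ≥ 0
min z = 2u - 4v

s.t.
  3u + 4v + s1 = 22
  v + s2 = 14
  u + s3 = 14
  2u + 3v + s4 = 32
  u + v + s5 = 15
  u, v, s1, s2, s3, s4, s5 ≥ 0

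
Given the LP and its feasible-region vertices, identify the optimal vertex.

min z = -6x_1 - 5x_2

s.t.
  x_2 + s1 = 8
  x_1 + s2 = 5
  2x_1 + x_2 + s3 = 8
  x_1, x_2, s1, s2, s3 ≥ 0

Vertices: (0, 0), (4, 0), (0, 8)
(0, 8) with z = -40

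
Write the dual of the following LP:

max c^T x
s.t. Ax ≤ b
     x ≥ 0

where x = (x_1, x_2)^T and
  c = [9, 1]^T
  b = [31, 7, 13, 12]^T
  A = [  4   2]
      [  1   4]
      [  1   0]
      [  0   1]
Minimize: z = 31y1 + 7y2 + 13y3 + 12y4

Subject to:
  C1: -4y1 - y2 - y3 ≤ -9
  C2: -2y1 - 4y2 - y4 ≤ -1
  y1, y2, y3, y4 ≥ 0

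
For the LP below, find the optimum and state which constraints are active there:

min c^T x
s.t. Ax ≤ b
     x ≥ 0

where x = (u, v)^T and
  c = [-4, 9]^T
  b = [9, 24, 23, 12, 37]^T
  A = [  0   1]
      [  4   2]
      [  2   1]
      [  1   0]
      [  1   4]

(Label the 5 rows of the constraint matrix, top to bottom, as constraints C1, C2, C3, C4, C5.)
Optimal: u = 6, v = 0
Binding: C2, v ≥ 0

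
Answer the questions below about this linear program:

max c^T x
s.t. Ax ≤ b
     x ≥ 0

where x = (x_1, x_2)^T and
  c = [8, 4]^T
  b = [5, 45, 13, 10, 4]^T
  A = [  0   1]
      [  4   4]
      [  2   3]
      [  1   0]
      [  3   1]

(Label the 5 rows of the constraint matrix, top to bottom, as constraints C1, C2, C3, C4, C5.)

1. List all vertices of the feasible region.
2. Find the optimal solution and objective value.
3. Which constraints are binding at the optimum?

1. (0, 0), (1.333, 0), (0, 4)
2. x_1 = 0, x_2 = 4, z = 16
3. C5, x_1 ≥ 0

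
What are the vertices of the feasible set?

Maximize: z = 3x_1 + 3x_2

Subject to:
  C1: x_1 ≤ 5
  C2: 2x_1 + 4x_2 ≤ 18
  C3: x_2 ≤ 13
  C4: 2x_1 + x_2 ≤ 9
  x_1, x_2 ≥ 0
Each vertex is the intersection of two constraint boundaries that also satisfies all remaining constraints:
  x_1 = 0 and x_2 = 0 → (0, 0)
  2x_1 + x_2 = 9 and x_2 = 0 → (4.5, 0)
  2x_1 + 4x_2 = 18 and 2x_1 + x_2 = 9 → (3, 3)
  2x_1 + 4x_2 = 18 and x_1 = 0 → (0, 4.5)

Vertices: (0, 0), (4.5, 0), (3, 3), (0, 4.5)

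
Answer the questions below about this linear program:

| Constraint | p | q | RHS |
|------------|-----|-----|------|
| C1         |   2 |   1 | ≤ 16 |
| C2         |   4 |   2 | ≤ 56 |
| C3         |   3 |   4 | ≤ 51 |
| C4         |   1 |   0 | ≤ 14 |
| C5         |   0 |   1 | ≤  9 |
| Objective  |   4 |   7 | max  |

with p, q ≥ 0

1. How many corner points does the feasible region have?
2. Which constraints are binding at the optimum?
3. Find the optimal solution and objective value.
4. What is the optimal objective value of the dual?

1. 4
2. C1, C5
3. p = 3.5, q = 9, z = 77
4. 77 (by strong duality, equal to the primal optimum)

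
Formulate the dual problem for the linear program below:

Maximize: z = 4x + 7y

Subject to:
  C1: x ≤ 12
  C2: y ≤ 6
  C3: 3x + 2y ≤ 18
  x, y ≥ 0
Minimize: z = 12y1 + 6y2 + 18y3

Subject to:
  C1: -y1 - 3y3 ≤ -4
  C2: -y2 - 2y3 ≤ -7
  y1, y2, y3 ≥ 0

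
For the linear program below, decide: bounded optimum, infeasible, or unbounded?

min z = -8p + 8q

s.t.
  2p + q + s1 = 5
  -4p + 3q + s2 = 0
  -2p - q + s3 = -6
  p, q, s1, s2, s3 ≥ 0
The row 2p + q + s1 = 5 with s1 ≥ 0 requires 2p + q ≤ 5, while the row -2p - q + s3 = -6 with s3 ≥ 0 is equivalent to 2p + q ≥ 6. Together they would need 6 ≤ 2p + q ≤ 5, which is impossible since 6 > 5. No point satisfies all constraints.

The feasible region is empty; the LP is infeasible.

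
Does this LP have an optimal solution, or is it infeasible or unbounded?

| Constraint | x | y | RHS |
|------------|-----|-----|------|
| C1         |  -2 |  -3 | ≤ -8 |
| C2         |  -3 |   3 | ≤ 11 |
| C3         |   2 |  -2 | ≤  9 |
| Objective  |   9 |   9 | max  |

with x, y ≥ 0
Feasible point: (0, 3) satisfies every constraint, so the LP is feasible.
Direction d = (1, 1): for each constraint row a, a·d ≤ 0 —
  (-2)(1) + (-3)(1) = -5 ≤ 0
  (-3)(1) + (3)(1) = 0 ≤ 0
  (2)(1) + (-2)(1) = 0 ≤ 0
and d ≥ 0, so (0, 3) + t·d stays feasible for every t ≥ 0. Along this ray z = 9x + 9y changes by 18 per unit t, so z → +∞.

The LP is unbounded; z can be made arbitrarily large.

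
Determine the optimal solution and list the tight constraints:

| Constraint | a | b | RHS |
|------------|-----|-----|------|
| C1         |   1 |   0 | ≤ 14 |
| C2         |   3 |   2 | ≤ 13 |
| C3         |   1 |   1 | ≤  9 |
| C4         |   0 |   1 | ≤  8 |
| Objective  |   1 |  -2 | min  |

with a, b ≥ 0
Optimal: a = 0, b = 6.5
Slack at optimum:
  C1: slack = 14
  C2: slack = 0 (binding)
  C3: slack = 2.5
  C4: slack = 1.5
  a ≥ 0: a = 0 (binding)
  b ≥ 0: b = 6.5
Binding constraints: C2, a ≥ 0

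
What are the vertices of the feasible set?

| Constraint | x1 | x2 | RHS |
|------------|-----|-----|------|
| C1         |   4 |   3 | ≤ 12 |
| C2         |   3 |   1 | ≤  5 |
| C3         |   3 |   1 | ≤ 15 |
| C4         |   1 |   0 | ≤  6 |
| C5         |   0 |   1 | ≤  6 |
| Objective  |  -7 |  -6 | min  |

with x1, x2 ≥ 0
Each vertex is the intersection of two constraint boundaries that also satisfies all remaining constraints:
  x1 = 0 and x2 = 0 → (0, 0)
  3x1 + x2 = 5 and x2 = 0 → (1.667, 0)
  4x1 + 3x2 = 12 and 3x1 + x2 = 5 → (0.6, 3.2)
  4x1 + 3x2 = 12 and x1 = 0 → (0, 4)

Vertices: (0, 0), (1.667, 0), (0.6, 3.2), (0, 4)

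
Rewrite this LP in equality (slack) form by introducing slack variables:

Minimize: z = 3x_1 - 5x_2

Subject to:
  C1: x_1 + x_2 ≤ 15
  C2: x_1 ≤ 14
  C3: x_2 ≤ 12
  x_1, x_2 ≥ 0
min z = 3x_1 - 5x_2

s.t.
  x_1 + x_2 + s1 = 15
  x_1 + s2 = 14
  x_2 + s3 = 12
  x_1, x_2, s1, s2, s3 ≥ 0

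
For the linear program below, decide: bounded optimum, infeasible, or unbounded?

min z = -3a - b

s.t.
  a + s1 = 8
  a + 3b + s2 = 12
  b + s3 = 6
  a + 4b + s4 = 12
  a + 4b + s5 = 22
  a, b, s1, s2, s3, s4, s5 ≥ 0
The point (8, 1) satisfies every constraint, so the LP is feasible; the constraints give a ≤ 8 and b ≤ 6, which with a, b ≥ 0 keep the feasible region inside a bounded box. A feasible, bounded LP attains a finite optimum at a vertex.

Evaluating z = -3a - b at each vertex:
  (0, 0): z = 0
  (8, 0): z = -24
  (8, 1): z = -25
  (0, 3): z = -3

Bounded optimum: z* = -25 at (8, 1).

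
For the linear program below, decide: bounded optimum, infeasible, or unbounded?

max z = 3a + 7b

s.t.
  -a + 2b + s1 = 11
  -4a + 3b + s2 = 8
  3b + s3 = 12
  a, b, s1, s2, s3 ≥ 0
Feasible point: (0, 0) satisfies every constraint, so the LP is feasible.
Direction d = (1, 0): for each constraint row a, a·d ≤ 0 —
  (-1)(1) + (2)(0) = -1 ≤ 0
  (-4)(1) + (3)(0) = -4 ≤ 0
  (0)(1) + (3)(0) = 0 ≤ 0
and d ≥ 0, so (0, 0) + t·d stays feasible for every t ≥ 0. Along this ray z = 3a + 7b changes by 3 per unit t, so z → +∞.

The LP is unbounded; z can be made arbitrarily large.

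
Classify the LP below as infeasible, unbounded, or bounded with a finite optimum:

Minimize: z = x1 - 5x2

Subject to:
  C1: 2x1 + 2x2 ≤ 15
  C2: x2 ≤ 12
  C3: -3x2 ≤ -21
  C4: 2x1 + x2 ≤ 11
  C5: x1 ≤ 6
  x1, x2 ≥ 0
The point (0, 7.5) satisfies every constraint, so the LP is feasible; the constraints give x1 ≤ 6 and x2 ≤ 12, which with x1, x2 ≥ 0 keep the feasible region inside a bounded box. A feasible, bounded LP attains a finite optimum at a vertex.

Evaluating z = x1 - 5x2 at each vertex:
  (0, 7): z = -35
  (0.5, 7): z = -34.5
  (0, 7.5): z = -37.5

Bounded optimum: z* = -37.5 at (0, 7.5).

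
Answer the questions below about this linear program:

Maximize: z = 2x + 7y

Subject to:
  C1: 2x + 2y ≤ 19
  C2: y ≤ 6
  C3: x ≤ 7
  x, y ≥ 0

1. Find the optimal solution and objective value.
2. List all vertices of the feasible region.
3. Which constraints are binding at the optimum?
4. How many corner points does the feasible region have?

1. x = 3.5, y = 6, z = 49
2. (0, 0), (7, 0), (7, 2.5), (3.5, 6), (0, 6)
3. C1, C2
4. 5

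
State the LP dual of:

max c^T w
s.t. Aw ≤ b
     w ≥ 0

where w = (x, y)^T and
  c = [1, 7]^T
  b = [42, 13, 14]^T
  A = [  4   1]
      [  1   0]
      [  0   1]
Minimize: z = 42y1 + 13y2 + 14y3

Subject to:
  C1: -4y1 - y2 ≤ -1
  C2: -y1 - y3 ≤ -7
  y1, y2, y3 ≥ 0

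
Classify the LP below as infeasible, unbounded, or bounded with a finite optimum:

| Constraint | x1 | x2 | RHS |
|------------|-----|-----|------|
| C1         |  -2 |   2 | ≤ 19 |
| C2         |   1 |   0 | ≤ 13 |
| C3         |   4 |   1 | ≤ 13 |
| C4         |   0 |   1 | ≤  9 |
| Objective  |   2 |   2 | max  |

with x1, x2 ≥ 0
The point (1, 9) satisfies every constraint, so the LP is feasible; the constraints give x1 ≤ 13 and x2 ≤ 9, which with x1, x2 ≥ 0 keep the feasible region inside a bounded box. A feasible, bounded LP attains a finite optimum at a vertex.

Bounded optimum: z* = 20 at (1, 9).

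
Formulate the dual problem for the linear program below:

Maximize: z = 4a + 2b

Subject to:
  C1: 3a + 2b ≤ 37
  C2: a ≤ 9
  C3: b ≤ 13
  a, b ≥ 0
Minimize: z = 37y1 + 9y2 + 13y3

Subject to:
  C1: -3y1 - y2 ≤ -4
  C2: -2y1 - y3 ≤ -2
  y1, y2, y3 ≥ 0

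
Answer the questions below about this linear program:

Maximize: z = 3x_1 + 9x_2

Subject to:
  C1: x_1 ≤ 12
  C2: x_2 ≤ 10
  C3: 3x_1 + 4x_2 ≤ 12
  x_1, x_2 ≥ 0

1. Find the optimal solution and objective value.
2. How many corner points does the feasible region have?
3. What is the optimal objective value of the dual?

1. x_1 = 0, x_2 = 3, z = 27
2. 3
3. 27 (by strong duality, equal to the primal optimum)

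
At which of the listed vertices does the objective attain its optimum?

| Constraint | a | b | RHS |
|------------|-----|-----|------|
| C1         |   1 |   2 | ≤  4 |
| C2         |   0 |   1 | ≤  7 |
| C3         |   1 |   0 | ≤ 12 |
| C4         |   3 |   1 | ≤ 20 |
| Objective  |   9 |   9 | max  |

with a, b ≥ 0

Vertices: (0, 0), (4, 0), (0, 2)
Evaluating z = 9a + 9b at each vertex:
  (0, 0): z = 0
  (4, 0): z = 36
  (0, 2): z = 18

The largest value is z = 36, attained at (4, 0).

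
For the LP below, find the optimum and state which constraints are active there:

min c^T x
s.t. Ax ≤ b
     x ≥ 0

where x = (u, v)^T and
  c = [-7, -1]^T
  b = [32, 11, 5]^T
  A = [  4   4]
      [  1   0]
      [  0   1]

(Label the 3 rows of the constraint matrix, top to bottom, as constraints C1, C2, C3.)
Optimal: u = 8, v = 0
Binding: C1, v ≥ 0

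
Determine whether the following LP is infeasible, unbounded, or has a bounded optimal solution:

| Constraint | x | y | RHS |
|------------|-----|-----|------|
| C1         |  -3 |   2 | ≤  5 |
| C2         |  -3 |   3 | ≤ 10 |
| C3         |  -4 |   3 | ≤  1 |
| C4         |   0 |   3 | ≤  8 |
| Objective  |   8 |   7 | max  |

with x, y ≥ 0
Feasible point: (0, 0) satisfies every constraint, so the LP is feasible.
Direction d = (1, 0): for each constraint row a, a·d ≤ 0 —
  (-3)(1) + (2)(0) = -3 ≤ 0
  (-3)(1) + (3)(0) = -3 ≤ 0
  (-4)(1) + (3)(0) = -4 ≤ 0
  (0)(1) + (3)(0) = 0 ≤ 0
and d ≥ 0, so (0, 0) + t·d stays feasible for every t ≥ 0. Along this ray z = 8x + 7y changes by 8 per unit t, so z → +∞.

Unbounded — the objective can increase without bound over the feasible region.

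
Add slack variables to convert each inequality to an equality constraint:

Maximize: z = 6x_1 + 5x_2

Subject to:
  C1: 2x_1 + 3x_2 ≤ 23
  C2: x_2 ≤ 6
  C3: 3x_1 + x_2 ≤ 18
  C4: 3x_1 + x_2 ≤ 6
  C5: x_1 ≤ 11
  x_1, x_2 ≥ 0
max z = 6x_1 + 5x_2

s.t.
  2x_1 + 3x_2 + s1 = 23
  x_2 + s2 = 6
  3x_1 + x_2 + s3 = 18
  3x_1 + x_2 + s4 = 6
  x_1 + s5 = 11
  x_1, x_2, s1, s2, s3, s4, s5 ≥ 0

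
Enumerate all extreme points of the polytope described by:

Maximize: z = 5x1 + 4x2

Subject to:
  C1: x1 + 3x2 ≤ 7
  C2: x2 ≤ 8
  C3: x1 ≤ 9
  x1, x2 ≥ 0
Each vertex is the intersection of two constraint boundaries that also satisfies all remaining constraints:
  x1 = 0 and x2 = 0 → (0, 0)
  x1 + 3x2 = 7 and x2 = 0 → (7, 0)
  x1 + 3x2 = 7 and x1 = 0 → (0, 2.333)

Vertices: (0, 0), (7, 0), (0, 2.333)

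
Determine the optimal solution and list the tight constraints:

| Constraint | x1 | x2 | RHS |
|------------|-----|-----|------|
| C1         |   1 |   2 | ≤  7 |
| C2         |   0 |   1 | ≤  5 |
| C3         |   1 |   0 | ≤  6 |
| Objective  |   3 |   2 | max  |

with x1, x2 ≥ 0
Optimal: x1 = 6, x2 = 0.5
Slack at optimum:
  C1: slack = 0 (binding)
  C2: slack = 4.5
  C3: slack = 0 (binding)
  x1 ≥ 0: x1 = 6
  x2 ≥ 0: x2 = 0.5
Binding constraints: C1, C3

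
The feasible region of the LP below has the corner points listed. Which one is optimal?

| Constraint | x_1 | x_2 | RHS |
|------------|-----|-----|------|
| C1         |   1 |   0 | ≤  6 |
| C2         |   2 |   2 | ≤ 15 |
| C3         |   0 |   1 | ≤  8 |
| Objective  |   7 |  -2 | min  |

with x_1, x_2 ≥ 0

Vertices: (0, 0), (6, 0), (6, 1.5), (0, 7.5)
(0, 7.5) with z = -15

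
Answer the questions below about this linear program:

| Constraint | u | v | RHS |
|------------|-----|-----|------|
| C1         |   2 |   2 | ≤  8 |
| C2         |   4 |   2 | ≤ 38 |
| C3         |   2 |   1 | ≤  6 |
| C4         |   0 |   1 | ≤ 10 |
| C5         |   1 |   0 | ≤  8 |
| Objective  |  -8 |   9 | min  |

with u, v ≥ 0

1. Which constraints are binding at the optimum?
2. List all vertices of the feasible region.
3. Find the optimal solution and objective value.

1. C3, v ≥ 0
2. (0, 0), (3, 0), (2, 2), (0, 4)
3. u = 3, v = 0, z = -24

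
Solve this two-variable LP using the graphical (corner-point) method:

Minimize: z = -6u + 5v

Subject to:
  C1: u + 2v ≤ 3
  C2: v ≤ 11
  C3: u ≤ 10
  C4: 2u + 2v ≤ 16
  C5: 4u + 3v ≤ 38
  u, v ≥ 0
Each vertex is the intersection of two constraint boundaries that also satisfies all remaining constraints:
  u = 0 and v = 0 → (0, 0)
  u + 2v = 3 and v = 0 → (3, 0)
  u + 2v = 3 and u = 0 → (0, 1.5)

Evaluating z = -6u + 5v at each vertex:
  (0, 0): z = 0
  (3, 0): z = -18
  (0, 1.5): z = 7.5

The minimum is at (3, 0) with z = -18.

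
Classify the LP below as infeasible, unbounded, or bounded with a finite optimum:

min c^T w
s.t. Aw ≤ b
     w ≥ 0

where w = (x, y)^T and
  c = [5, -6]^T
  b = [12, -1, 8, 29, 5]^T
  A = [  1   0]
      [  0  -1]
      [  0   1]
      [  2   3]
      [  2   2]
The point (0, 2.5) satisfies every constraint, so the LP is feasible; the constraints give x ≤ 12 and y ≤ 8, which with x, y ≥ 0 keep the feasible region inside a bounded box. A feasible, bounded LP attains a finite optimum at a vertex.

Bounded optimum: z* = -15 at (0, 2.5).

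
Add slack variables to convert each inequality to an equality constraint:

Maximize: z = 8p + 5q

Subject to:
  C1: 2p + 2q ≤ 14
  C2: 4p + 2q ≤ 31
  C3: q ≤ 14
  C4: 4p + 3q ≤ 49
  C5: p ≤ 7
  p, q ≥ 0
max z = 8p + 5q

s.t.
  2p + 2q + s1 = 14
  4p + 2q + s2 = 31
  q + s3 = 14
  4p + 3q + s4 = 49
  p + s5 = 7
  p, q, s1, s2, s3, s4, s5 ≥ 0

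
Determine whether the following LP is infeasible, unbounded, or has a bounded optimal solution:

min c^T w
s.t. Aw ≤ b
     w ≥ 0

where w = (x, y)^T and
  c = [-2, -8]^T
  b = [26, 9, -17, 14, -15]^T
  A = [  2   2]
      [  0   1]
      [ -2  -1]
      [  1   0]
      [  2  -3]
The point (4, 9) satisfies every constraint, so the LP is feasible; the constraints give x ≤ 14 and y ≤ 9, which with x, y ≥ 0 keep the feasible region inside a bounded box. A feasible, bounded LP attains a finite optimum at a vertex.

The LP has an optimal solution: (4, 9) with z = -80.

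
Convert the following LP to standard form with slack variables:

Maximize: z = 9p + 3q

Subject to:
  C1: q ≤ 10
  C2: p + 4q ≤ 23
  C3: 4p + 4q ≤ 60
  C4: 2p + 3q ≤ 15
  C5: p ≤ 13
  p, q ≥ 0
max z = 9p + 3q

s.t.
  q + s1 = 10
  p + 4q + s2 = 23
  4p + 4q + s3 = 60
  2p + 3q + s4 = 15
  p + s5 = 13
  p, q, s1, s2, s3, s4, s5 ≥ 0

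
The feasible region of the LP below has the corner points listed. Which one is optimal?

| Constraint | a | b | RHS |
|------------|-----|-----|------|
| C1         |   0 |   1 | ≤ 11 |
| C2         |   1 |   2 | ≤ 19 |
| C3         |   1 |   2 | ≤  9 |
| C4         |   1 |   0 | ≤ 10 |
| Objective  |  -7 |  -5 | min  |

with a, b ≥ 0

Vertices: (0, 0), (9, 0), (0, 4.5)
(9, 0) with z = -63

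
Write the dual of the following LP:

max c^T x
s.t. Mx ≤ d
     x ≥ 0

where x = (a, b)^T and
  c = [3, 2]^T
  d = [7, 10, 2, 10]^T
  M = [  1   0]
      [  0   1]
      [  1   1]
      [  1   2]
Minimize: z = 7y1 + 10y2 + 2y3 + 10y4

Subject to:
  C1: -y1 - y3 - y4 ≤ -3
  C2: -y2 - y3 - 2y4 ≤ -2
  y1, y2, y3, y4 ≥ 0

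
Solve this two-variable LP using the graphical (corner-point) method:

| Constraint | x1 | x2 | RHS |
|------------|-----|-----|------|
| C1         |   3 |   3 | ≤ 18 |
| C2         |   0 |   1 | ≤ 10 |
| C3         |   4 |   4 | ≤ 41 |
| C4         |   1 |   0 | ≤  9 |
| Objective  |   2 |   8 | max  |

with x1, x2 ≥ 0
Each vertex is the intersection of two constraint boundaries that also satisfies all remaining constraints:
  x1 = 0 and x2 = 0 → (0, 0)
  3x1 + 3x2 = 18 and x2 = 0 → (6, 0)
  3x1 + 3x2 = 18 and x1 = 0 → (0, 6)

Evaluating z = 2x1 + 8x2 at each vertex:
  (0, 0): z = 0
  (6, 0): z = 12
  (0, 6): z = 48

The maximum is at (0, 6) with z = 48.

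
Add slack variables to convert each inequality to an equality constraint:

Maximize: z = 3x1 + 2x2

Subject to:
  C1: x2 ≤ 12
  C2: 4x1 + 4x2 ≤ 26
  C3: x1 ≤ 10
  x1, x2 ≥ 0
max z = 3x1 + 2x2

s.t.
  x2 + s1 = 12
  4x1 + 4x2 + s2 = 26
  x1 + s3 = 10
  x1, x2, s1, s2, s3 ≥ 0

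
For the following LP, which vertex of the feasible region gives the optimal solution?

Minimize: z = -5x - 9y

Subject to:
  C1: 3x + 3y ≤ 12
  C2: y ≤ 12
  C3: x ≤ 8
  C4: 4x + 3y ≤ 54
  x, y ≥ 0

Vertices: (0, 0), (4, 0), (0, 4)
Evaluating z = -5x - 9y at each vertex:
  (0, 0): z = 0
  (4, 0): z = -20
  (0, 4): z = -36

The smallest value is z = -36, attained at (0, 4).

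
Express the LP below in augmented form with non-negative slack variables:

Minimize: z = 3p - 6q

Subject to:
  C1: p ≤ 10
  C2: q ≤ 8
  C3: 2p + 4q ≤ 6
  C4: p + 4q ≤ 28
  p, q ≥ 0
min z = 3p - 6q

s.t.
  p + s1 = 10
  q + s2 = 8
  2p + 4q + s3 = 6
  p + 4q + s4 = 28
  p, q, s1, s2, s3, s4 ≥ 0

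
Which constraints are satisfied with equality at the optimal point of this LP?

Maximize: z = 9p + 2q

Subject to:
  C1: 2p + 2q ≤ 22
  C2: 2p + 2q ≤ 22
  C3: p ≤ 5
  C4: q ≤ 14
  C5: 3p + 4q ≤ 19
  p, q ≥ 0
Optimal: p = 5, q = 1
Slack at optimum:
  C1: slack = 10
  C2: slack = 10
  C3: slack = 0 (binding)
  C4: slack = 13
  C5: slack = 0 (binding)
  p ≥ 0: p = 5
  q ≥ 0: q = 1
Binding constraints: C3, C5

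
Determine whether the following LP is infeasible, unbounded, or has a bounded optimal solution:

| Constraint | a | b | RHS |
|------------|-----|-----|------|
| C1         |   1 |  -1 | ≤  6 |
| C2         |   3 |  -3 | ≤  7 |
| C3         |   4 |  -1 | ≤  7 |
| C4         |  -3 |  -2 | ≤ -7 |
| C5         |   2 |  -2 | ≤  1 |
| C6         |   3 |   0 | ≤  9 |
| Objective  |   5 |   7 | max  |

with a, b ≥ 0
Feasible point: (1, 2) satisfies every constraint, so the LP is feasible.
Direction d = (0, 1): for each constraint row a, a·d ≤ 0 —
  (1)(0) + (-1)(1) = -1 ≤ 0
  (3)(0) + (-3)(1) = -3 ≤ 0
  (4)(0) + (-1)(1) = -1 ≤ 0
  (-3)(0) + (-2)(1) = -2 ≤ 0
  (2)(0) + (-2)(1) = -2 ≤ 0
  (3)(0) + (0)(1) = 0 ≤ 0
and d ≥ 0, so (1, 2) + t·d stays feasible for every t ≥ 0. Along this ray z = 5a + 7b changes by 7 per unit t, so z → +∞.

Unbounded: there is a feasible ray along which z → +∞.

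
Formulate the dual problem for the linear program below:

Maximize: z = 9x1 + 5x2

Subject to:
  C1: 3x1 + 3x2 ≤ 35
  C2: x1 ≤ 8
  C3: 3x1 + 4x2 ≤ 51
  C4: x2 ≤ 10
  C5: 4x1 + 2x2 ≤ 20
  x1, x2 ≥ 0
Minimize: z = 35y1 + 8y2 + 51y3 + 10y4 + 20y5

Subject to:
  C1: -3y1 - y2 - 3y3 - 4y5 ≤ -9
  C2: -3y1 - 4y3 - y4 - 2y5 ≤ -5
  y1, y2, y3, y4, y5 ≥ 0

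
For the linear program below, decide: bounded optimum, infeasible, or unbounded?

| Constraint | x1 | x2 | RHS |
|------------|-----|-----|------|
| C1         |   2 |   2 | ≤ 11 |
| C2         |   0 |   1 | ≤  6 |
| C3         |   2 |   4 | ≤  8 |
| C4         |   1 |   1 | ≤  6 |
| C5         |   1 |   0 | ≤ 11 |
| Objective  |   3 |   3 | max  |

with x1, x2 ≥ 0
The point (4, 0) satisfies every constraint, so the LP is feasible; the constraints give x1 ≤ 11 and x2 ≤ 6, which with x1, x2 ≥ 0 keep the feasible region inside a bounded box. A feasible, bounded LP attains a finite optimum at a vertex.

Evaluating z = 3x1 + 3x2 at each vertex:
  (0, 0): z = 0
  (4, 0): z = 12
  (0, 2): z = 6

The LP has an optimal solution: (4, 0) with z = 12.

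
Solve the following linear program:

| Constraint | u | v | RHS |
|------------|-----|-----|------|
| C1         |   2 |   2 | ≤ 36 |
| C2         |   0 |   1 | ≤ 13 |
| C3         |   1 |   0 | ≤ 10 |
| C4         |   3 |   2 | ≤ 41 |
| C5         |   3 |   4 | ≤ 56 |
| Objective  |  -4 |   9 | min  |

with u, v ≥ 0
u = 10, v = 0, z = -40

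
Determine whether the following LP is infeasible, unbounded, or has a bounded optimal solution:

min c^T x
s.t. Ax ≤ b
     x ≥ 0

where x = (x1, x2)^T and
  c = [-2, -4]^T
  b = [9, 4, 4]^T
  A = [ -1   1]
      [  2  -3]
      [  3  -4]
Feasible point: (0, 0) satisfies every constraint, so the LP is feasible.
Direction d = (1, 1): for each constraint row a, a·d ≤ 0 —
  (-1)(1) + (1)(1) = 0 ≤ 0
  (2)(1) + (-3)(1) = -1 ≤ 0
  (3)(1) + (-4)(1) = -1 ≤ 0
and d ≥ 0, so (0, 0) + t·d stays feasible for every t ≥ 0. Along this ray z = -2x1 - 4x2 changes by -6 per unit t, so z → −∞.

The LP is unbounded; z can be made arbitrarily small.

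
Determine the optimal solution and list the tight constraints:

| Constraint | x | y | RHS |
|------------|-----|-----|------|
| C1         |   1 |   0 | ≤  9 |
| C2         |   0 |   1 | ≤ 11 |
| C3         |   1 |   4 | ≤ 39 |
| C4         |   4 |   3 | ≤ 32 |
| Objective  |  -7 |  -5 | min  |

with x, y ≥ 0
Optimal: x = 8, y = 0
Slack at optimum:
  C1: slack = 1
  C2: slack = 11
  C3: slack = 31
  C4: slack = 0 (binding)
  x ≥ 0: x = 8
  y ≥ 0: y = 0 (binding)
Binding constraints: C4, y ≥ 0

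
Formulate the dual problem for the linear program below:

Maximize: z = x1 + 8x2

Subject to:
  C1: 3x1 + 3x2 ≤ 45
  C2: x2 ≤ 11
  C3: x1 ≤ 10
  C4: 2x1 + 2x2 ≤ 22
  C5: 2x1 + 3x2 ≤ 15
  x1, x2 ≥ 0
Minimize: z = 45y1 + 11y2 + 10y3 + 22y4 + 15y5

Subject to:
  C1: -3y1 - y3 - 2y4 - 2y5 ≤ -1
  C2: -3y1 - y2 - 2y4 - 3y5 ≤ -8
  y1, y2, y3, y4, y5 ≥ 0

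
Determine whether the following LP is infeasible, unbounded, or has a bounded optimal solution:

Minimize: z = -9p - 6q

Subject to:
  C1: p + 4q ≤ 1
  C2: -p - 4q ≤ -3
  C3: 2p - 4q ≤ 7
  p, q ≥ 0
C1 requires p + 4q ≤ 1, while C2 (-p - 4q ≤ -3) is equivalent to p + 4q ≥ 3. Together they would need 3 ≤ p + 4q ≤ 1, which is impossible since 3 > 1. No point satisfies all constraints.

The feasible region is empty; the LP is infeasible.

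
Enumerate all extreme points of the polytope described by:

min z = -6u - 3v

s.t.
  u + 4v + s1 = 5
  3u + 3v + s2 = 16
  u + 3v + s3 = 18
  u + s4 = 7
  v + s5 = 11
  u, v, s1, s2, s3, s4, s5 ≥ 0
Each vertex is the intersection of two constraint boundaries that also satisfies all remaining constraints:
  u = 0 and v = 0 → (0, 0)
  u + 4v = 5 and v = 0 → (5, 0)
  u + 4v = 5 and u = 0 → (0, 1.25)

Vertices: (0, 0), (5, 0), (0, 1.25)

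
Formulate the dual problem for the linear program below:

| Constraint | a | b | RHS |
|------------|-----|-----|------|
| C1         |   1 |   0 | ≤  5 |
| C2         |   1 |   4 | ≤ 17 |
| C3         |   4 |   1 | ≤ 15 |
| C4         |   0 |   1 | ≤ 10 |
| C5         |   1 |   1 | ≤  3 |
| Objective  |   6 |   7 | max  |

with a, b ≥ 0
Minimize: z = 5y1 + 17y2 + 15y3 + 10y4 + 3y5

Subject to:
  C1: -y1 - y2 - 4y3 - y5 ≤ -6
  C2: -4y2 - y3 - y4 - y5 ≤ -7
  y1, y2, y3, y4, y5 ≥ 0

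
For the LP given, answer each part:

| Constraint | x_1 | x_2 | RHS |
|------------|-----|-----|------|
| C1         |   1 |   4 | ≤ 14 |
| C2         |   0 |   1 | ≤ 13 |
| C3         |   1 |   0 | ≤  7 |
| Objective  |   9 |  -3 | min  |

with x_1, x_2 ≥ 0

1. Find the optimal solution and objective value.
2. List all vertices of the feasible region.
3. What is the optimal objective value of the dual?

1. x_1 = 0, x_2 = 3.5, z = -10.5
2. (0, 0), (7, 0), (7, 1.75), (0, 3.5)
3. -10.5 (by strong duality, equal to the primal optimum)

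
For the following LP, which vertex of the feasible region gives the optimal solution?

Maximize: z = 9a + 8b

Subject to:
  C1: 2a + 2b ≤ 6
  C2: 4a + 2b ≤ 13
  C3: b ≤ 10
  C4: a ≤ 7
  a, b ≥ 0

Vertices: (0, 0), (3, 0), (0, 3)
Evaluating z = 9a + 8b at each vertex:
  (0, 0): z = 0
  (3, 0): z = 27
  (0, 3): z = 24

The largest value is z = 27, attained at (3, 0).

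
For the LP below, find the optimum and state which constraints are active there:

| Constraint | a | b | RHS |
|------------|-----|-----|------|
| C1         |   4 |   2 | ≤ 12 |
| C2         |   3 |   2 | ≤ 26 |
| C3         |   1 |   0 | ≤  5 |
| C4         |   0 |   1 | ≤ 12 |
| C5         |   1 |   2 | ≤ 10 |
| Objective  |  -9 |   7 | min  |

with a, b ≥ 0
Optimal: a = 3, b = 0
Slack at optimum:
  C1: slack = 0 (binding)
  C2: slack = 17
  C3: slack = 2
  C4: slack = 12
  C5: slack = 7
  a ≥ 0: a = 3
  b ≥ 0: b = 0 (binding)
Binding constraints: C1, b ≥ 0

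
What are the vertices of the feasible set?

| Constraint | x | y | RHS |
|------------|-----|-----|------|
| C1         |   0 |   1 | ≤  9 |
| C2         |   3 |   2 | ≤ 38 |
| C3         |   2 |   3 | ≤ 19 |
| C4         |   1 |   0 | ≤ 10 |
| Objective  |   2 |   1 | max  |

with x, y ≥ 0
Each vertex is the intersection of two constraint boundaries that also satisfies all remaining constraints:
  x = 0 and y = 0 → (0, 0)
  2x + 3y = 19 and y = 0 → (9.5, 0)
  2x + 3y = 19 and x = 0 → (0, 6.333)

Vertices: (0, 0), (9.5, 0), (0, 6.333)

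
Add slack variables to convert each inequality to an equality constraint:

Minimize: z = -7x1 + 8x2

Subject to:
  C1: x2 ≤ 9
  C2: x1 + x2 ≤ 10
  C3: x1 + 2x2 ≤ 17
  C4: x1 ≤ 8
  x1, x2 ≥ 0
min z = -7x1 + 8x2

s.t.
  x2 + s1 = 9
  x1 + x2 + s2 = 10
  x1 + 2x2 + s3 = 17
  x1 + s4 = 8
  x1, x2, s1, s2, s3, s4 ≥ 0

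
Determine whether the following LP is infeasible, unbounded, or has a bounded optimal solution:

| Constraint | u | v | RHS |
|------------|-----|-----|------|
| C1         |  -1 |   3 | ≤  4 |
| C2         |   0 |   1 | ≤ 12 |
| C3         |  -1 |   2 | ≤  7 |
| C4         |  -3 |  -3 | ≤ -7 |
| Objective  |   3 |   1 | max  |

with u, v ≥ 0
Feasible point: (2, 1) satisfies every constraint, so the LP is feasible.
Direction d = (1, 0): for each constraint row a, a·d ≤ 0 —
  (-1)(1) + (3)(0) = -1 ≤ 0
  (0)(1) + (1)(0) = 0 ≤ 0
  (-1)(1) + (2)(0) = -1 ≤ 0
  (-3)(1) + (-3)(0) = -3 ≤ 0
and d ≥ 0, so (2, 1) + t·d stays feasible for every t ≥ 0. Along this ray z = 3u + v changes by 3 per unit t, so z → +∞.

Unbounded — the objective can increase without bound over the feasible region.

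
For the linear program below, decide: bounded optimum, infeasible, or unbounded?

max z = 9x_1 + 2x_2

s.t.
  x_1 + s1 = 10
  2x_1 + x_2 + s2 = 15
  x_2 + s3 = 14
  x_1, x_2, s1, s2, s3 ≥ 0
The point (7.5, 0) satisfies every constraint, so the LP is feasible; the constraints give x_1 ≤ 10 and x_2 ≤ 14, which with x_1, x_2 ≥ 0 keep the feasible region inside a bounded box. A feasible, bounded LP attains a finite optimum at a vertex.

The LP has an optimal solution: (7.5, 0) with z = 67.5.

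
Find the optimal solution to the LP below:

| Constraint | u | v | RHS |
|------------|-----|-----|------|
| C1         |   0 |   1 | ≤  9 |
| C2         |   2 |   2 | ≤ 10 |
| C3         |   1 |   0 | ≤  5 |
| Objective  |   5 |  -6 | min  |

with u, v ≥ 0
Each vertex is the intersection of two constraint boundaries that also satisfies all remaining constraints:
  u = 0 and v = 0 → (0, 0)
  2u + 2v = 10 and u = 5 → (5, 0)
  2u + 2v = 10 and u = 0 → (0, 5)

Evaluating z = 5u - 6v at each vertex:
  (0, 0): z = 0
  (5, 0): z = 25
  (0, 5): z = -30

The minimum is at (0, 5) with z = -30.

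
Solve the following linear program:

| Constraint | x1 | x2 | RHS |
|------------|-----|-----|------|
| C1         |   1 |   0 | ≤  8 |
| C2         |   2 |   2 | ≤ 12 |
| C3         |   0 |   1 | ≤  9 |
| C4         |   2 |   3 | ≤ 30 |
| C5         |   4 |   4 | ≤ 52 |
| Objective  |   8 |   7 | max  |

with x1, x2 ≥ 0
Each vertex is the intersection of two constraint boundaries that also satisfies all remaining constraints:
  x1 = 0 and x2 = 0 → (0, 0)
  2x1 + 2x2 = 12 and x2 = 0 → (6, 0)
  2x1 + 2x2 = 12 and x1 = 0 → (0, 6)

Evaluating z = 8x1 + 7x2 at each vertex:
  (0, 0): z = 0
  (6, 0): z = 48
  (0, 6): z = 42

The maximum is at (6, 0) with z = 48.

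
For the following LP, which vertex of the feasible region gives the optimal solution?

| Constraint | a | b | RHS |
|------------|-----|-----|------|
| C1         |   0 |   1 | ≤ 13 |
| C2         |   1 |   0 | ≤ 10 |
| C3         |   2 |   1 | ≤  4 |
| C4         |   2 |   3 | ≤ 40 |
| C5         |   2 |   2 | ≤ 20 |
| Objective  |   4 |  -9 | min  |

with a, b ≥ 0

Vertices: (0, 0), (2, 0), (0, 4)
Evaluating z = 4a - 9b at each vertex:
  (0, 0): z = 0
  (2, 0): z = 8
  (0, 4): z = -36

The smallest value is z = -36, attained at (0, 4).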